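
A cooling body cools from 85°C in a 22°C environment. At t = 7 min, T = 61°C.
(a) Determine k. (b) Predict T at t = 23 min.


Newton's law: T(t) = T_a + (T₀ - T_a)e^(-kt).
(a) Use T(7) = 61: (61 - 22)/(85 - 22) = e^(-k·7), so k = -ln(0.619)/7 ≈ 0.0685.
(b) Apply k to t = 23: T(23) = 22 + (63)e^(-1.576) ≈ 35.0°C.


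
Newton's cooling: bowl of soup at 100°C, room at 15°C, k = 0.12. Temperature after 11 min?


Newton's law: dT/dt = -k(T - T_a) has solution T(t) = T_a + (T₀ - T_a)e^(-kt).
Plug in T_a = 15, T₀ = 100, k = 0.12, t = 11: T(11) = 15 + (85)e^(-1.32) ≈ 37.7°C.


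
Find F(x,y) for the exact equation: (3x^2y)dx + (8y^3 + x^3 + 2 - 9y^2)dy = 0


Check exactness: ∂M/∂y = 3x^2 and ∂N/∂x = 3x^2; equal, so the equation is exact.
Integrate M with respect to x (treating y as constant): ∫M dx = x^3y + h(y).
Differentiate w.r.t. y and set equal to N: the x-dependent terms already match, leaving h'(y) = 8y^3 + 2 - 9y^2. Integrate: h(y) = 2y^4 + 2y - 3y^3.
So F(x,y) = 2y^4 + x^3y + 2y - 3y^3.
General solution: 2y^4 + x^3y + 2y - 3y^3 = C.


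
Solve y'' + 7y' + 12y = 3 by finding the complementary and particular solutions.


Characteristic roots of r² + 7r + 12 = 0 are -4, -3.
y_h = C₁e^(-4x) + C₂e^(-3x).
Constant forcing; try y_p = A. Then 12A = 3 ⇒ A = 1/4.
General solution: y = C₁e^(-4x) + C₂e^(-3x) + 1/4.


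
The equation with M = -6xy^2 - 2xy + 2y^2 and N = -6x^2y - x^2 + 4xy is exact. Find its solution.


Check exactness: ∂M/∂y = -12xy - 2x + 4y and ∂N/∂x = -12xy - 2x + 4y; equal, so the equation is exact.
Integrate M with respect to x (treating y as constant): ∫M dx = -3x^2y^2 - x^2y + 2xy^2 + h(y).
Differentiate w.r.t. y and set equal to N: all terms match, so h'(y) = 0 and h is a constant absorbed into C.
General solution: -3x^2y^2 - x^2y + 2xy^2 = C.


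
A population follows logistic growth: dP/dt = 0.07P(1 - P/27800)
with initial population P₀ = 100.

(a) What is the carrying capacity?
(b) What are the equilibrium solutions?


Logistic ODE dP/dt = 0.07P(1 - P/27800) has equilibria where dP/dt = 0, i.e. P = 0 or P = 27800.
The coefficient (1 - P/K) = 0 when P = K, identifying K = 27800 as the carrying capacity.
(a) K = 27800; (b) equilibria P = 0 and P = 27800.


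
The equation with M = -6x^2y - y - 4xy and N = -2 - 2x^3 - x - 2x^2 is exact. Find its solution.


Check exactness: ∂M/∂y = -6x^2 - 1 - 4x and ∂N/∂x = -6x^2 - 1 - 4x; equal, so the equation is exact.
Integrate M with respect to x (treating y as constant): ∫M dx = -2x^3y - xy - 2x^2y + h(y).
Differentiate w.r.t. y and set equal to N: the x-dependent terms already match, leaving h'(y) = -2. Integrate: h(y) = -2y.
So F(x,y) = -2y - 2x^3y - xy - 2x^2y.
General solution: -2y - 2x^3y - xy - 2x^2y = C.


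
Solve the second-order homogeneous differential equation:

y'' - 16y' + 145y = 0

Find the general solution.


Characteristic equation: r² - 16r + 145 = 0.
Discriminant is negative; roots r = 8 ± 9i (complex conjugate pair).
General solution uses e^(α x)(C₁ cos(β x) + C₂ sin(β x)): y = e^(8x)(C₁cos(9x) + C₂sin(9x)).


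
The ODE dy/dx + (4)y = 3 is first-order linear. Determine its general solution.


P(x) = 4, Q(x) = 3; integrating factor μ = e^(4x).
(μ y)' = 3e^(4x) ⇒ μ y = (3/4)e^(4x) + C.
Divide by μ: y = 3/4 + Ce^(-4x).


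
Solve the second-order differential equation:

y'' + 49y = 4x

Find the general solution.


Homogeneous: r² + 49 = 0 ⇒ r = ±7i, y_h = C₁cos(7x) + C₂sin(7x).
Polynomial forcing; try y_p = Ax + B. Then y_p'' + 49 y_p = 49(Ax + B) = 4x, so B = 0 and A = 4/49.
General solution: y = C₁cos(7x) + C₂sin(7x) + (4/49)x.


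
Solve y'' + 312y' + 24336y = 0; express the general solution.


Characteristic equation: r² + 312r + 24336 = 0, i.e. (r + 156)² = 0.
Repeated root r = -156; include an x factor for the second linearly independent solution.
General solution: y = (C₁ + C₂x)e^(-156x).


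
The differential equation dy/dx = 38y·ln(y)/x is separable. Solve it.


Separate: dy/[y ln(y)] = 38 dx/x.
Substitute u = ln(y): du/u = 38 dx/x.
Integrate: ln|ln(y)| = 38ln|x| + C₀, hence ln(y) = C·x^38.


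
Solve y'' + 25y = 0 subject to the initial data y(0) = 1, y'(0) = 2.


Characteristic roots of r² + 25 = 0 are ±5i, so y = C₁cos(5x) + C₂sin(5x).
Apply y(0) = 1: C₁ = 1. Differentiate and apply y'(0) = 2: 5·C₂ = 2, so C₂ = 2/5.
Particular solution: y = cos(5x) + (2/5)sin(5x).


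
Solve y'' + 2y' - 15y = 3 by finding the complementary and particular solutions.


Characteristic roots of r² + 2r - 15 = 0 are 3, -5.
y_h = C₁e^(3x) + C₂e^(-5x).
Forcing exponent 0 is not a characteristic root; try y_p = A.
Substitute: A·(0 + (2)·0 + (-15)) = A·-15 = 3, so A = -1/5.
General solution: y = C₁e^(3x) + C₂e^(-5x) - 1/5.


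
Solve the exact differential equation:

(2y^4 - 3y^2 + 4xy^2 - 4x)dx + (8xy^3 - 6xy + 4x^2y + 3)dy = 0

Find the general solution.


Check exactness: ∂M/∂y = 8y^3 - 6y + 8xy and ∂N/∂x = 8y^3 - 6y + 8xy; equal, so the equation is exact.
Integrate M with respect to x (treating y as constant): ∫M dx = 2xy^4 - 3xy^2 + 2x^2y^2 - 2x^2 + h(y).
Differentiate w.r.t. y and set equal to N: the x-dependent terms already match, leaving h'(y) = 3. Integrate: h(y) = 3y.
So F(x,y) = 2xy^4 - 3xy^2 + 2x^2y^2 + 3y - 2x^2.
General solution: 2xy^4 - 3xy^2 + 2x^2y^2 + 3y - 2x^2 = C.


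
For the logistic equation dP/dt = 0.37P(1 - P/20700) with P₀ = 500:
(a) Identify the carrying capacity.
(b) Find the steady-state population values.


Logistic ODE dP/dt = 0.37P(1 - P/20700) has equilibria where dP/dt = 0, i.e. P = 0 or P = 20700.
The coefficient (1 - P/K) = 0 when P = K, identifying K = 20700 as the carrying capacity.
(a) K = 20700; (b) equilibria P = 0 and P = 20700.


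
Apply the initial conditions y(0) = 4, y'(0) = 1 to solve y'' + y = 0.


Characteristic roots of r² + 1 = 0 are ±1i, so y = C₁cos(x) + C₂sin(x).
Apply y(0) = 4: C₁ = 4. Differentiate and apply y'(0) = 1: 1·C₂ = 1, so C₂ = 1.
Particular solution: y = 4cos(x) + sin(x).


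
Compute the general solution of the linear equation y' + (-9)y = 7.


P(x) = -9 ⇒ μ = e^(-9x).
(μ y)' = 7e^(-9x) ⇒ μ y = -(7/9)e^(-9x) + C.
Divide by μ: y = -7/9 + Ce^(9x).


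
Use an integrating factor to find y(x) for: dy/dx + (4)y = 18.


P(x) = 4, Q(x) = 18; integrating factor μ = e^(4x).
(μ y)' = 18e^(4x) ⇒ μ y = (9/2)e^(4x) + C.
Divide by μ: y = 9/2 + Ce^(-4x).


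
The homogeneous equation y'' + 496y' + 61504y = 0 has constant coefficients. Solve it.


Characteristic equation: r² + 496r + 61504 = 0, i.e. (r + 248)² = 0.
Repeated root r = -248; include an x factor for the second linearly independent solution.
General solution: y = (C₁ + C₂x)e^(-248x).


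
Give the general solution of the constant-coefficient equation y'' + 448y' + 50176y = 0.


Characteristic equation: r² + 448r + 50176 = 0, i.e. (r + 224)² = 0.
Repeated root r = -224; include an x factor for the second linearly independent solution.
General solution: y = (C₁ + C₂x)e^(-224x).


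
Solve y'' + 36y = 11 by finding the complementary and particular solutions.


Homogeneous part: r² + 36 = 0 ⇒ r = ±6i, so y_h = C₁cos(6x) + C₂sin(6x).
Try constant y_p = A; plug in: 36A = 11 ⇒ A = 11/36.
General solution: y = C₁cos(6x) + C₂sin(6x) + 11/36.


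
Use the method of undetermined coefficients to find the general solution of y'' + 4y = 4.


Homogeneous part: r² + 4 = 0 ⇒ r = ±2i, so y_h = C₁cos(2x) + C₂sin(2x).
Try constant y_p = A; plug in: 4A = 4 ⇒ A = 1.
General solution: y = C₁cos(2x) + C₂sin(2x) + 1.


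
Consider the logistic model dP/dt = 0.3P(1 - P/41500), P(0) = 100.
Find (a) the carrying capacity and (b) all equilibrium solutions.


Logistic ODE dP/dt = 0.3P(1 - P/41500) has equilibria where dP/dt = 0, i.e. P = 0 or P = 41500.
The coefficient (1 - P/K) = 0 when P = K, identifying K = 41500 as the carrying capacity.
(a) K = 41500; (b) equilibria P = 0 and P = 41500.


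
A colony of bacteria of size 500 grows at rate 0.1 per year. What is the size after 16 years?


The ODE dP/dt = 0.1P has solution P(t) = P(0)e^(0.1t).
Substitute P(0) = 500 and t = 16: P(16) = 500 e^(1.60) ≈ 2477.


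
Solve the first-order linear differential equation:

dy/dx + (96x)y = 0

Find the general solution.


P(x) = 96x ⇒ μ = e^(48x²).
Q(x) = 0 so μ y is constant: y = Ce^(-48x²).


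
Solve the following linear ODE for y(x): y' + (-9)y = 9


P(x) = -9 ⇒ μ = e^(-9x).
(μ y)' = 9e^(-9x) ⇒ μ y = -e^(-9x) + C.
Divide by μ: y = -1 + Ce^(9x).


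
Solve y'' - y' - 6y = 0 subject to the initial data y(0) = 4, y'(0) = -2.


Characteristic roots of r² - r - 6 = 0 are 3, -2.
General solution y = c₁ e^(3x) + c₂ e^(-2x).
Apply y(0) = 4: c₁ + c₂ = 4. Apply y'(0) = -2: 3 c₁ - 2 c₂ = -2.
Solve: c₁ = 6/5, c₂ = 14/5.
Particular solution: y = (6/5)e^(3x) + (14/5)e^(-2x).


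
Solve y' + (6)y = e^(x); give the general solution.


P(x) = 6 ⇒ μ = e^(6x).
(μ y)' = e^(7x) ⇒ μ y = e^(7x)/7 + C.
Divide by μ: y = (1/7)e^(x) + Ce^(-6x).


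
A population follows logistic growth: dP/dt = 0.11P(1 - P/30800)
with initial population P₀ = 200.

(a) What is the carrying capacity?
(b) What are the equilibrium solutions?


Logistic ODE dP/dt = 0.11P(1 - P/30800) has equilibria where dP/dt = 0, i.e. P = 0 or P = 30800.
The coefficient (1 - P/K) = 0 when P = K, identifying K = 30800 as the carrying capacity.
(a) K = 30800; (b) equilibria P = 0 and P = 30800.


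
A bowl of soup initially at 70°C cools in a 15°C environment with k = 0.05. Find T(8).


Newton's law: dT/dt = -k(T - T_a) has solution T(t) = T_a + (T₀ - T_a)e^(-kt).
Plug in T_a = 15, T₀ = 70, k = 0.05, t = 8: T(8) = 15 + (55)e^(-0.40) ≈ 51.9°C.


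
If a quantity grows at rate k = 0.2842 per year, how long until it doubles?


Exponential growth: P(t) = P₀ e^(0.2842t). Set P(t)/P₀ = 2: e^(0.2842t) = 2.
Solve: t = ln(2)/0.2842 ≈ 2.44 years.


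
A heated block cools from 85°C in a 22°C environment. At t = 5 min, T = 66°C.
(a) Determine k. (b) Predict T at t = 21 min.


Newton's law: T(t) = T_a + (T₀ - T_a)e^(-kt).
(a) Use T(5) = 66: (66 - 22)/(85 - 22) = e^(-k·5), so k = -ln(0.698)/5 ≈ 0.0718.
(b) Apply k to t = 21: T(21) = 22 + (63)e^(-1.508) ≈ 36.0°C.


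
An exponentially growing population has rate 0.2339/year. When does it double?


Exponential growth: P(t) = P₀ e^(0.2339t). Set P(t)/P₀ = 2: e^(0.2339t) = 2.
Solve: t = ln(2)/0.2339 ≈ 2.96 years.


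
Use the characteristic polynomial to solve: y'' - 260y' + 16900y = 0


Characteristic equation: r² - 260r + 16900 = 0, i.e. (r - 130)² = 0.
Repeated root r = 130; include an x factor for the second linearly independent solution.
General solution: y = (C₁ + C₂x)e^(130x).


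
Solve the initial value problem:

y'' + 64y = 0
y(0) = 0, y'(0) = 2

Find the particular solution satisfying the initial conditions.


Characteristic roots of r² + 64 = 0 are ±8i, so y = C₁cos(8x) + C₂sin(8x).
Apply y(0) = 0: C₁ = 0. Differentiate and apply y'(0) = 2: 8·C₂ = 2, so C₂ = 1/4.
Particular solution: y = (1/4)sin(8x).


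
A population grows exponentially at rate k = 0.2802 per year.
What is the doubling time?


Exponential growth: P(t) = P₀ e^(0.2802t). Set P(t)/P₀ = 2: e^(0.2802t) = 2.
Solve: t = ln(2)/0.2802 ≈ 2.47 years.


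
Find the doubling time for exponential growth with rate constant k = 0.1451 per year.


Exponential growth: P(t) = P₀ e^(0.1451t). Set P(t)/P₀ = 2: e^(0.1451t) = 2.
Solve: t = ln(2)/0.1451 ≈ 4.78 years.


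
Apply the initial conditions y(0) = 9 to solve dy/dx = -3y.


General solution of y' = -3y is y = Ce^(-3x).
Apply y(0) = 9: C = 9.
Particular solution: y = 9e^(-3x).


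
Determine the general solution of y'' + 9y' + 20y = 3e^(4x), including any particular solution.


Characteristic roots of r² + 9r + 20 = 0 are -5, -4.
y_h = C₁e^(-5x) + C₂e^(-4x).
Forcing exponent 4 is not a characteristic root; try y_p = Ae^(4x).
Substitute: A·(16 + (9)·4 + (20)) = A·72 = 3, so A = 1/24.
General solution: y = C₁e^(-5x) + C₂e^(-4x) + (1/24)e^(4x).


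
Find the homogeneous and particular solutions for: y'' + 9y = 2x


Homogeneous: r² + 9 = 0 ⇒ r = ±3i, y_h = C₁cos(3x) + C₂sin(3x).
Polynomial forcing; try y_p = Ax + B. Then y_p'' + 9 y_p = 9(Ax + B) = 2x, so B = 0 and A = 2/9.
General solution: y = C₁cos(3x) + C₂sin(3x) + (2/9)x.


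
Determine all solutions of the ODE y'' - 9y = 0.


Characteristic equation: r² - 9 = 0.
Factor: (r + 3)(r - 3) = 0 ⇒ r = -3, 3 (distinct real).
General solution: y = C₁e^(-3x) + C₂e^(3x).


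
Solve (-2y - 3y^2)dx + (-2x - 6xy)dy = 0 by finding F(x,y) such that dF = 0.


Check exactness: ∂M/∂y = -2 - 6y and ∂N/∂x = -2 - 6y; equal, so the equation is exact.
Integrate M with respect to x (treating y as constant): ∫M dx = -2xy - 3xy^2 + h(y).
Differentiate w.r.t. y and set equal to N: all terms match, so h'(y) = 0 and h is a constant absorbed into C.
General solution: -2xy - 3xy^2 = C.


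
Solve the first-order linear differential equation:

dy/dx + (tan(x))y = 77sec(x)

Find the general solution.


P(x) = tan(x) ⇒ μ = e^(∫tan(x)dx) = sec(x).
(sec(x) y)' = 77sec²(x) ⇒ sec(x) y = 77tan(x) + C.
Multiply by cos(x): y = 77sin(x) + C·cos(x).


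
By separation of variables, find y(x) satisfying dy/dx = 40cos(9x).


g(y) = 1, so integrate directly: y = ∫ 40cos(9x) dx = (40/9)sin(9x) + C.


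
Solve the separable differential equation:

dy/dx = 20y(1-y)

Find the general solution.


Separate: dy/[y(1-y)] = 20 dx.
Partial fractions: 1/[y(1-y)] = 1/y + 1/(1-y).
Integrate: ln|y/(1-y)| = 20x + C₀.
Solve for y: y = 1/(1 + Ce^(-20x)).


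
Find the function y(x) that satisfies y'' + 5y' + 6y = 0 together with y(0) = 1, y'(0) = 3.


Characteristic roots of r² + 5r + 6 = 0 are -3, -2.
General solution y = c₁ e^(-3x) + c₂ e^(-2x).
Apply y(0) = 1: c₁ + c₂ = 1. Apply y'(0) = 3: -3 c₁ - 2 c₂ = 3.
Solve: c₁ = -5, c₂ = 6.
Particular solution: y = -5e^(-3x) + 6e^(-2x).


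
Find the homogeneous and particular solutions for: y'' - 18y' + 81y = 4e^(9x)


Characteristic polynomial (r - 9)² = 0; repeated root r = 9.
y_h = (C₁ + C₂x)e^(9x). Forcing matches the repeated root (resonance), so try y_p = Ax² e^(9x).
Substitute and solve for A: 2A = 4, so A = 2.
General solution: y = (C₁ + C₂x + 2x²)e^(9x).


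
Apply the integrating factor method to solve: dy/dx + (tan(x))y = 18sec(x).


P(x) = tan(x) ⇒ μ = e^(∫tan(x)dx) = sec(x).
(sec(x) y)' = 18sec²(x) ⇒ sec(x) y = 18tan(x) + C.
Multiply by cos(x): y = 18sin(x) + C·cos(x).


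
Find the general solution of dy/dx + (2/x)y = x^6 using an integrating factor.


P(x) = 2/x ⇒ μ = x^2.
(x^2 y)' = x^8 ⇒ x^2 y = x^9/(9) + C.
Solve for y: y = (1/9)x^7 + C/x^2.


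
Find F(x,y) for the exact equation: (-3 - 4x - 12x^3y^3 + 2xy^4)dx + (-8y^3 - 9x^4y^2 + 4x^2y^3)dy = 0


Check exactness: ∂M/∂y = -36x^3y^2 + 8xy^3 and ∂N/∂x = -36x^3y^2 + 8xy^3; equal, so the equation is exact.
Integrate M with respect to x (treating y as constant): ∫M dx = -3x - 2x^2 - 3x^4y^3 + x^2y^4 + h(y).
Differentiate w.r.t. y and set equal to N: the x-dependent terms already match, leaving h'(y) = -8y^3. Integrate: h(y) = -2y^4.
So F(x,y) = -2y^4 - 3x - 2x^2 - 3x^4y^3 + x^2y^4.
General solution: -2y^4 - 3x - 2x^2 - 3x^4y^3 + x^2y^4 = C.


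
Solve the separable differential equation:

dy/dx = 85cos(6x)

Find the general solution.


g(y) = 1, so integrate directly: y = ∫ 85cos(6x) dx = (85/6)sin(6x) + C.


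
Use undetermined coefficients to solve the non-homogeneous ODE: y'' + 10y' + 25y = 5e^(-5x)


Characteristic polynomial (r + 5)² = 0; repeated root r = -5.
y_h = (C₁ + C₂x)e^(-5x). Forcing matches the repeated root (resonance), so try y_p = Ax² e^(-5x).
Substitute and solve for A: 2A = 5, so A = 5/2.
General solution: y = (C₁ + C₂x + (5/2)x²)e^(-5x).


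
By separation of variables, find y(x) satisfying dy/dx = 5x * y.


Separate variables: dy/y = 5x dx.
Integrate: ln|y| = (5/2)x^2 + C₀.
Exponentiate: y = Ce^((5/2)x^2).


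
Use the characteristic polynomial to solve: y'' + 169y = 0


Characteristic equation: r² + 169 = 0.
Discriminant is negative; roots r = 0 ± 13i (complex conjugate pair).
General solution uses e^(α x)(C₁ cos(β x) + C₂ sin(β x)): y = C₁cos(13x) + C₂sin(13x).


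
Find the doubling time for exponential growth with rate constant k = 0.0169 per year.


Exponential growth: P(t) = P₀ e^(0.0169t). Set P(t)/P₀ = 2: e^(0.0169t) = 2.
Solve: t = ln(2)/0.0169 ≈ 41.01 years.


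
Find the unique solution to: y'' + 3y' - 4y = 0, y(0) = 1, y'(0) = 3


Characteristic roots of r² + 3r - 4 = 0 are -4, 1.
General solution y = c₁ e^(-4x) + c₂ e^(x).
Apply y(0) = 1: c₁ + c₂ = 1. Apply y'(0) = 3: -4 c₁ + 1 c₂ = 3.
Solve: c₁ = -2/5, c₂ = 7/5.
Particular solution: y = -(2/5)e^(-4x) + (7/5)e^(x).


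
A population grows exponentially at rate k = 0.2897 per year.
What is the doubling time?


Exponential growth: P(t) = P₀ e^(0.2897t). Set P(t)/P₀ = 2: e^(0.2897t) = 2.
Solve: t = ln(2)/0.2897 ≈ 2.39 years.


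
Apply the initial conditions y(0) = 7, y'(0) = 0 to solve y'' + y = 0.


Characteristic roots of r² + 1 = 0 are ±1i, so y = C₁cos(x) + C₂sin(x).
Apply y(0) = 7: C₁ = 7. Differentiate and apply y'(0) = 0: 1·C₂ = 0, so C₂ = 0.
Particular solution: y = 7cos(x).


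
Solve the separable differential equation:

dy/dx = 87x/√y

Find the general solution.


Separate: √y dy = 87x dx.
Integrate: (2/3)y^(3/2) = (87/2)x² + C.


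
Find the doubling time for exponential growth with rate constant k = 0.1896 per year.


Exponential growth: P(t) = P₀ e^(0.1896t). Set P(t)/P₀ = 2: e^(0.1896t) = 2.
Solve: t = ln(2)/0.1896 ≈ 3.66 years.


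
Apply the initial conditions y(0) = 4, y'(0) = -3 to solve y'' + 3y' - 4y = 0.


Characteristic roots of r² + 3r - 4 = 0 are -4, 1.
General solution y = c₁ e^(-4x) + c₂ e^(x).
Apply y(0) = 4: c₁ + c₂ = 4. Apply y'(0) = -3: -4 c₁ + 1 c₂ = -3.
Solve: c₁ = 7/5, c₂ = 13/5.
Particular solution: y = (7/5)e^(-4x) + (13/5)e^(x).


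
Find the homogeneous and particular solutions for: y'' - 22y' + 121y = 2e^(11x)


Characteristic polynomial (r - 11)² = 0; repeated root r = 11.
y_h = (C₁ + C₂x)e^(11x). Forcing matches the repeated root (resonance), so try y_p = Ax² e^(11x).
Substitute and solve for A: 2A = 2, so A = 1.
General solution: y = (C₁ + C₂x + x²)e^(11x).


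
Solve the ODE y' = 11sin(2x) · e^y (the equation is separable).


Separate: e^(-y) dy = 11sin(2x) dx.
Integrate: -e^(-y) = -(11/2)cos(2x) + C₀.
Rearrange: e^(-y) = (11/2)cos(2x) + C.


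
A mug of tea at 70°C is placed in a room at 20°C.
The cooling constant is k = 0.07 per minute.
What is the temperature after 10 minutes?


Newton's law: dT/dt = -k(T - T_a) has solution T(t) = T_a + (T₀ - T_a)e^(-kt).
Plug in T_a = 20, T₀ = 70, k = 0.07, t = 10: T(10) = 20 + (50)e^(-0.70) ≈ 44.8°C.


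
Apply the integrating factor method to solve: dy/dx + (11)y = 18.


P(x) = 11, Q(x) = 18; integrating factor μ = e^(11x).
(μ y)' = 18e^(11x) ⇒ μ y = (18/11)e^(11x) + C.
Divide by μ: y = 18/11 + Ce^(-11x).


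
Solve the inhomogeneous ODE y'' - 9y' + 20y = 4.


Characteristic roots of r² - 9r + 20 = 0 are 4, 5.
y_h = C₁e^(4x) + C₂e^(5x).
Forcing exponent 0 is not a characteristic root; try y_p = A.
Substitute: A·(0 + (-9)·0 + (20)) = A·20 = 4, so A = 1/5.
General solution: y = C₁e^(4x) + C₂e^(5x) + 1/5.


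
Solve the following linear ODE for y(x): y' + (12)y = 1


P(x) = 12, Q(x) = 1; integrating factor μ = e^(12x).
(μ y)' = e^(12x) ⇒ μ y = (1/12)e^(12x) + C.
Divide by μ: y = 1/12 + Ce^(-12x).


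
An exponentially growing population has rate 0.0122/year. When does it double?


Exponential growth: P(t) = P₀ e^(0.0122t). Set P(t)/P₀ = 2: e^(0.0122t) = 2.
Solve: t = ln(2)/0.0122 ≈ 56.82 years.


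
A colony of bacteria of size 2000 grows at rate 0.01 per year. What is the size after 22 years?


The ODE dP/dt = 0.01P has solution P(t) = P(0)e^(0.01t).
Substitute P(0) = 2000 and t = 22: P(22) = 2000 e^(0.22) ≈ 2492.


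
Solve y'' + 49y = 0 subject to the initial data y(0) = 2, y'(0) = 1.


Characteristic roots of r² + 49 = 0 are ±7i, so y = C₁cos(7x) + C₂sin(7x).
Apply y(0) = 2: C₁ = 2. Differentiate and apply y'(0) = 1: 7·C₂ = 1, so C₂ = 1/7.
Particular solution: y = 2cos(7x) + (1/7)sin(7x).


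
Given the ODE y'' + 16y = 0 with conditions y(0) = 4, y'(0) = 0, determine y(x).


Characteristic roots of r² + 16 = 0 are ±4i, so y = C₁cos(4x) + C₂sin(4x).
Apply y(0) = 4: C₁ = 4. Differentiate and apply y'(0) = 0: 4·C₂ = 0, so C₂ = 0.
Particular solution: y = 4cos(4x).


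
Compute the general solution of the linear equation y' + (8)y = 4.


P(x) = 8, Q(x) = 4; integrating factor μ = e^(8x).
(μ y)' = 4e^(8x) ⇒ μ y = (1/2)e^(8x) + C.
Divide by μ: y = 1/2 + Ce^(-8x).


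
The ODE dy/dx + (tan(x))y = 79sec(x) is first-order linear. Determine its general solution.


P(x) = tan(x) ⇒ μ = e^(∫tan(x)dx) = sec(x).
(sec(x) y)' = 79sec²(x) ⇒ sec(x) y = 79tan(x) + C.
Multiply by cos(x): y = 79sin(x) + C·cos(x).


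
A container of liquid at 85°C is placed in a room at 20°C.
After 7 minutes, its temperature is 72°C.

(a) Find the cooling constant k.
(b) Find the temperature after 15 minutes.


Newton's law: T(t) = T_a + (T₀ - T_a)e^(-kt).
(a) Use T(7) = 72: (72 - 20)/(85 - 20) = e^(-k·7), so k = -ln(0.800)/7 ≈ 0.0319.
(b) Apply k to t = 15: T(15) = 20 + (65)e^(-0.478) ≈ 60.3°C.


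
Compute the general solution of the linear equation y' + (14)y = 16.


P(x) = 14, Q(x) = 16; integrating factor μ = e^(14x).
(μ y)' = 16e^(14x) ⇒ μ y = (8/7)e^(14x) + C.
Divide by μ: y = 8/7 + Ce^(-14x).


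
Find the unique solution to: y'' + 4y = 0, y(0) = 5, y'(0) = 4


Characteristic roots of r² + 4 = 0 are ±2i, so y = C₁cos(2x) + C₂sin(2x).
Apply y(0) = 5: C₁ = 5. Differentiate and apply y'(0) = 4: 2·C₂ = 4, so C₂ = 2.
Particular solution: y = 5cos(2x) + 2sin(2x).


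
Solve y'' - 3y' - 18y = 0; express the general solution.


Characteristic equation: r² - 3r - 18 = 0.
Factor: (r - 6)(r + 3) = 0 ⇒ r = 6, -3 (distinct real).
General solution: y = C₁e^(6x) + C₂e^(-3x).


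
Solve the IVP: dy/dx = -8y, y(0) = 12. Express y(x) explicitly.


General solution of y' = -8y is y = Ce^(-8x).
Apply y(0) = 12: C = 12.
Particular solution: y = 12e^(-8x).


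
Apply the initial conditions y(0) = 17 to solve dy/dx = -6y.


General solution of y' = -6y is y = Ce^(-6x).
Apply y(0) = 17: C = 17.
Particular solution: y = 17e^(-6x).


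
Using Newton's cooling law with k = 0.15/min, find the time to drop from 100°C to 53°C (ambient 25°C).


From T(t) = T_a + (T₀ - T_a)e^(-kt), set T(t) = 53:
(53 - 25) / (100 - 25) = e^(-0.15t), so t = -ln(0.373)/0.15 ≈ 6.6 minutes.


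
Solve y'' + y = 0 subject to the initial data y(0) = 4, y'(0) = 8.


Characteristic roots of r² + 1 = 0 are ±1i, so y = C₁cos(x) + C₂sin(x).
Apply y(0) = 4: C₁ = 4. Differentiate and apply y'(0) = 8: 1·C₂ = 8, so C₂ = 8.
Particular solution: y = 4cos(x) + 8sin(x).


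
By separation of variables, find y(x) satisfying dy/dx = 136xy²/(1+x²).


Separate: dy/y² = 136x/(1+x²) dx.
Integrate LHS: ∫ dy/y² = -1/y.
Integrate RHS via u = 1+x²: 68ln(1+x²) + C.
Result: -1/y = 68ln(1+x²) + C.


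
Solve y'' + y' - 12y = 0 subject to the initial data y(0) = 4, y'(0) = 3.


Characteristic roots of r² + r - 12 = 0 are 3, -4.
General solution y = c₁ e^(3x) + c₂ e^(-4x).
Apply y(0) = 4: c₁ + c₂ = 4. Apply y'(0) = 3: 3 c₁ - 4 c₂ = 3.
Solve: c₁ = 19/7, c₂ = 9/7.
Particular solution: y = (19/7)e^(3x) + (9/7)e^(-4x).


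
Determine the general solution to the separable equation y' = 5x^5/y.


Separate variables: y dy = 5x^5 dx.
Integrate both sides: y²/2 = (5/6)x^6 + C₀.
Multiply by 2: y² = (5/3)x^6 + C.


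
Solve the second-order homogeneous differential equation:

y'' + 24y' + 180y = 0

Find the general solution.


Characteristic equation: r² + 24r + 180 = 0.
Discriminant is negative; roots r = -12 ± 6i (complex conjugate pair).
General solution uses e^(α x)(C₁ cos(β x) + C₂ sin(β x)): y = e^(-12x)(C₁cos(6x) + C₂sin(6x)).


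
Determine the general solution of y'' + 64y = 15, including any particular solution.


Homogeneous part: r² + 64 = 0 ⇒ r = ±8i, so y_h = C₁cos(8x) + C₂sin(8x).
Try constant y_p = A; plug in: 64A = 15 ⇒ A = 15/64.
General solution: y = C₁cos(8x) + C₂sin(8x) + 15/64.


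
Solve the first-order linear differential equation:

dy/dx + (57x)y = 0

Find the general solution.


P(x) = 57x ⇒ μ = e^((57/2)x²).
Q(x) = 0 so μ y is constant: y = Ce^(-(57/2)x²).


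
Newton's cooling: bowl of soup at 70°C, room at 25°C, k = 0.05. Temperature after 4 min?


Newton's law: dT/dt = -k(T - T_a) has solution T(t) = T_a + (T₀ - T_a)e^(-kt).
Plug in T_a = 25, T₀ = 70, k = 0.05, t = 4: T(4) = 25 + (45)e^(-0.20) ≈ 61.8°C.


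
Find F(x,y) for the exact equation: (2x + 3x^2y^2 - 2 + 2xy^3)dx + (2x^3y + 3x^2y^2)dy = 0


Check exactness: ∂M/∂y = 6x^2y + 6xy^2 and ∂N/∂x = 6x^2y + 6xy^2; equal, so the equation is exact.
Integrate M with respect to x (treating y as constant): ∫M dx = x^2 + x^3y^2 - 2x + x^2y^3 + h(y).
Differentiate w.r.t. y and set equal to N: all terms match, so h'(y) = 0 and h is a constant absorbed into C.
General solution: x^2 + x^3y^2 - 2x + x^2y^3 = C.


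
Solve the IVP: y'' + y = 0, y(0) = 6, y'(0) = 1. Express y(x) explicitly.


Characteristic roots of r² + 1 = 0 are ±1i, so y = C₁cos(x) + C₂sin(x).
Apply y(0) = 6: C₁ = 6. Differentiate and apply y'(0) = 1: 1·C₂ = 1, so C₂ = 1.
Particular solution: y = 6cos(x) + sin(x).


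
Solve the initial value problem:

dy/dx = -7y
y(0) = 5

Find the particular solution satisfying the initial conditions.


General solution of y' = -7y is y = Ce^(-7x).
Apply y(0) = 5: C = 5.
Particular solution: y = 5e^(-7x).


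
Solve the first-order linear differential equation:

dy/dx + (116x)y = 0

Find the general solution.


P(x) = 116x ⇒ μ = e^(58x²).
Q(x) = 0 so μ y is constant: y = Ce^(-58x²).


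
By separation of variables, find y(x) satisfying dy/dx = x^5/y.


Separate variables: y dy = x^5 dx.
Integrate both sides: y²/2 = (1/6)x^6 + C₀.
Multiply by 2: y² = (1/3)x^6 + C.


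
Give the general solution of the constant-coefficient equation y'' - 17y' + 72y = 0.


Characteristic equation: r² - 17r + 72 = 0.
Factor: (r - 8)(r - 9) = 0 ⇒ r = 8, 9 (distinct real).
General solution: y = C₁e^(8x) + C₂e^(9x).


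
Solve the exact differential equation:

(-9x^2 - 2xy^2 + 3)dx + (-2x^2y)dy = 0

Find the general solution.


Check exactness: ∂M/∂y = -4xy and ∂N/∂x = -4xy; equal, so the equation is exact.
Integrate M with respect to x (treating y as constant): ∫M dx = -3x^3 - x^2y^2 + 3x + h(y).
Differentiate w.r.t. y and set equal to N: all terms match, so h'(y) = 0 and h is a constant absorbed into C.
General solution: -3x^3 - x^2y^2 + 3x = C.


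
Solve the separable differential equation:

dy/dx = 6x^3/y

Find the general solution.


Separate variables: y dy = 6x^3 dx.
Integrate both sides: y²/2 = (3/2)x^4 + C₀.
Multiply by 2: y² = 3x^4 + C.


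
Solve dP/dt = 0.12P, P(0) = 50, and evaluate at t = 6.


The ODE dP/dt = 0.12P has solution P(t) = P(0)e^(0.12t).
Substitute P(0) = 50 and t = 6: P(6) = 50 e^(0.72) ≈ 103.


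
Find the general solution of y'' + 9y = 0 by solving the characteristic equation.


Characteristic equation: r² + 9 = 0.
Discriminant is negative; roots r = 0 ± 3i (complex conjugate pair).
General solution uses e^(α x)(C₁ cos(β x) + C₂ sin(β x)): y = C₁cos(3x) + C₂sin(3x).


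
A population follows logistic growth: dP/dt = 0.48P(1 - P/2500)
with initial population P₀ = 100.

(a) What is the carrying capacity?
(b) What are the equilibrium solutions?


Logistic ODE dP/dt = 0.48P(1 - P/2500) has equilibria where dP/dt = 0, i.e. P = 0 or P = 2500.
The coefficient (1 - P/K) = 0 when P = K, identifying K = 2500 as the carrying capacity.
(a) K = 2500; (b) equilibria P = 0 and P = 2500.


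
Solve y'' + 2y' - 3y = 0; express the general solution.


Characteristic equation: r² + 2r - 3 = 0.
Factor: (r - 1)(r + 3) = 0 ⇒ r = 1, -3 (distinct real).
General solution: y = C₁e^(x) + C₂e^(-3x).


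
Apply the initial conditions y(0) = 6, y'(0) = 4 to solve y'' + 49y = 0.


Characteristic roots of r² + 49 = 0 are ±7i, so y = C₁cos(7x) + C₂sin(7x).
Apply y(0) = 6: C₁ = 6. Differentiate and apply y'(0) = 4: 7·C₂ = 4, so C₂ = 4/7.
Particular solution: y = 6cos(7x) + (4/7)sin(7x).


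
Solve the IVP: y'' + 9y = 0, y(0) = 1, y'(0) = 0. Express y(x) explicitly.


Characteristic roots of r² + 9 = 0 are ±3i, so y = C₁cos(3x) + C₂sin(3x).
Apply y(0) = 1: C₁ = 1. Differentiate and apply y'(0) = 0: 3·C₂ = 0, so C₂ = 0.
Particular solution: y = cos(3x).


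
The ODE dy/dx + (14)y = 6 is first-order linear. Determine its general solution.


P(x) = 14, Q(x) = 6; integrating factor μ = e^(14x).
(μ y)' = 6e^(14x) ⇒ μ y = (3/7)e^(14x) + C.
Divide by μ: y = 3/7 + Ce^(-14x).


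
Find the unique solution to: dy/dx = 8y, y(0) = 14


General solution of y' = 8y is y = Ce^(8x).
Apply y(0) = 14: C = 14.
Particular solution: y = 14e^(8x).


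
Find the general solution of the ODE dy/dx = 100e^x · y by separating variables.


Separate variables: dy/y = 100e^x dx.
Integrate: ln|y| = 100e^x + C₀.
Exponentiate: y = Ce^(100e^x).


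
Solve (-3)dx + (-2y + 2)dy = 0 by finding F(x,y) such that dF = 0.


Check exactness: ∂M/∂y = 0 and ∂N/∂x = 0; equal, so the equation is exact.
Integrate M with respect to x (treating y as constant): ∫M dx = -3x + h(y).
Differentiate w.r.t. y and set equal to N: the x-dependent terms already match, leaving h'(y) = -2y + 2. Integrate: h(y) = -y^2 + 2y.
So F(x,y) = -y^2 - 3x + 2y.
General solution: -y^2 - 3x + 2y = C.


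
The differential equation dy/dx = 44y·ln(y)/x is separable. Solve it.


Separate: dy/[y ln(y)] = 44 dx/x.
Substitute u = ln(y): du/u = 44 dx/x.
Integrate: ln|ln(y)| = 44ln|x| + C₀, hence ln(y) = C·x^44.


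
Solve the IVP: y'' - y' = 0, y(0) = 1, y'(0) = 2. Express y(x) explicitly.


Characteristic roots of r² - r = 0 are 0, 1.
General solution y = c₁ + c₂ e^(x).
Apply y(0) = 1: c₁ + c₂ = 1. Apply y'(0) = 2: 0 c₁ + 1 c₂ = 2.
Solve: c₁ = -1, c₂ = 2.
Particular solution: y = -1 + 2e^(x).


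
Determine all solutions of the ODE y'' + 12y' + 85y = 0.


Characteristic equation: r² + 12r + 85 = 0.
Discriminant is negative; roots r = -6 ± 7i (complex conjugate pair).
General solution uses e^(α x)(C₁ cos(β x) + C₂ sin(β x)): y = e^(-6x)(C₁cos(7x) + C₂sin(7x)).


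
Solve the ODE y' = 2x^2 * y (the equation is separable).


Separate variables: dy/y = 2x^2 dx.
Integrate: ln|y| = (2/3)x^3 + C₀.
Exponentiate: y = Ce^((2/3)x^3).


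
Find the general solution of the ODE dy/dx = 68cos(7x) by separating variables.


g(y) = 1, so integrate directly: y = ∫ 68cos(7x) dx = (68/7)sin(7x) + C.


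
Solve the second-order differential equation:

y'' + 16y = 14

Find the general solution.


Homogeneous part: r² + 16 = 0 ⇒ r = ±4i, so y_h = C₁cos(4x) + C₂sin(4x).
Try constant y_p = A; plug in: 16A = 14 ⇒ A = 7/8.
General solution: y = C₁cos(4x) + C₂sin(4x) + 7/8.


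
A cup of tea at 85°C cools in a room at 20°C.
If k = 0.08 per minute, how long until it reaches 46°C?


From T(t) = T_a + (T₀ - T_a)e^(-kt), set T(t) = 46:
(46 - 20) / (85 - 20) = e^(-0.08t), so t = -ln(0.400)/0.08 ≈ 11.5 minutes.


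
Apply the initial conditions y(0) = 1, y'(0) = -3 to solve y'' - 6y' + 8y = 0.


Characteristic roots of r² - 6r + 8 = 0 are 4, 2.
General solution y = c₁ e^(4x) + c₂ e^(2x).
Apply y(0) = 1: c₁ + c₂ = 1. Apply y'(0) = -3: 4 c₁ + 2 c₂ = -3.
Solve: c₁ = -5/2, c₂ = 7/2.
Particular solution: y = -(5/2)e^(4x) + (7/2)e^(2x).


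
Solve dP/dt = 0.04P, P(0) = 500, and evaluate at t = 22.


The ODE dP/dt = 0.04P has solution P(t) = P(0)e^(0.04t).
Substitute P(0) = 500 and t = 22: P(22) = 500 e^(0.88) ≈ 1205.


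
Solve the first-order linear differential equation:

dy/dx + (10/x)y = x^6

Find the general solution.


P(x) = 10/x ⇒ μ = x^10.
(x^10 y)' = x^10·x^6 = x^16.
Integrate: x^10 y = x^17/(17) + C.
Solve for y: y = (1/17)x^7 + C/x^10.


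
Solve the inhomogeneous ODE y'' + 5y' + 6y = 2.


Characteristic roots of r² + 5r + 6 = 0 are -2, -3.
y_h = C₁e^(-2x) + C₂e^(-3x).
Constant forcing; try y_p = A. Then 6A = 2 ⇒ A = 1/3.
General solution: y = C₁e^(-2x) + C₂e^(-3x) + 1/3.


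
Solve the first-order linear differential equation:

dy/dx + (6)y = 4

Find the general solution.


P(x) = 6, Q(x) = 4; integrating factor μ = e^(6x).
(μ y)' = 4e^(6x) ⇒ μ y = (2/3)e^(6x) + C.
Divide by μ: y = 2/3 + Ce^(-6x).


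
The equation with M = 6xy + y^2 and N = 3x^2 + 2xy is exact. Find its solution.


Check exactness: ∂M/∂y = 6x + 2y and ∂N/∂x = 6x + 2y; equal, so the equation is exact.
Integrate M with respect to x (treating y as constant): ∫M dx = 3x^2y + xy^2 + h(y).
Differentiate w.r.t. y and set equal to N: all terms match, so h'(y) = 0 and h is a constant absorbed into C.
General solution: 3x^2y + xy^2 = C.


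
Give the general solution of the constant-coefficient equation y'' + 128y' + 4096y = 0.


Characteristic equation: r² + 128r + 4096 = 0, i.e. (r + 64)² = 0.
Repeated root r = -64; include an x factor for the second linearly independent solution.
General solution: y = (C₁ + C₂x)e^(-64x).


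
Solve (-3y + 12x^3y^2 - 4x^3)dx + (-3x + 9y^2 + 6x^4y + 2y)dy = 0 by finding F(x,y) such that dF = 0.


Check exactness: ∂M/∂y = -3 + 24x^3y and ∂N/∂x = -3 + 24x^3y; equal, so the equation is exact.
Integrate M with respect to x (treating y as constant): ∫M dx = -3xy + 3x^4y^2 - x^4 + h(y).
Differentiate w.r.t. y and set equal to N: the x-dependent terms already match, leaving h'(y) = 9y^2 + 2y. Integrate: h(y) = 3y^3 + y^2.
So F(x,y) = -3xy + 3y^3 + 3x^4y^2 + y^2 - x^4.
General solution: -3xy + 3y^3 + 3x^4y^2 + y^2 - x^4 = C.


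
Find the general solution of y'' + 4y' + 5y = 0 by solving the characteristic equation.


Characteristic equation: r² + 4r + 5 = 0.
Discriminant is negative; roots r = -2 ± 1i (complex conjugate pair).
General solution uses e^(α x)(C₁ cos(β x) + C₂ sin(β x)): y = e^(-2x)(C₁cos(x) + C₂sin(x)).


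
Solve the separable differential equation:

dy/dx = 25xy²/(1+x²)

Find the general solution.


Separate: dy/y² = 25x/(1+x²) dx.
Integrate LHS: ∫ dy/y² = -1/y.
Integrate RHS via u = 1+x²: (25/2)ln(1+x²) + C.
Result: -1/y = (25/2)ln(1+x²) + C.


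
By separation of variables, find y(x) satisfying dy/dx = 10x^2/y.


Separate variables: y dy = 10x^2 dx.
Integrate both sides: y²/2 = (10/3)x^3 + C₀.
Multiply by 2: y² = (20/3)x^3 + C.


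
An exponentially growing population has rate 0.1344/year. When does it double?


Exponential growth: P(t) = P₀ e^(0.1344t). Set P(t)/P₀ = 2: e^(0.1344t) = 2.
Solve: t = ln(2)/0.1344 ≈ 5.16 years.


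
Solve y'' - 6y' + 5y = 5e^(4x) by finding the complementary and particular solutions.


Characteristic roots of r² - 6r + 5 = 0 are 1, 5.
y_h = C₁e^(x) + C₂e^(5x).
Forcing exponent 4 is not a characteristic root; try y_p = Ae^(4x).
Substitute: A·(16 + (-6)·4 + (5)) = A·-3 = 5, so A = -5/3.
General solution: y = C₁e^(x) + C₂e^(5x) - (5/3)e^(4x).


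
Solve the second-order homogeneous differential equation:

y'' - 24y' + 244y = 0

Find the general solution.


Characteristic equation: r² - 24r + 244 = 0.
Discriminant is negative; roots r = 12 ± 10i (complex conjugate pair).
General solution uses e^(α x)(C₁ cos(β x) + C₂ sin(β x)): y = e^(12x)(C₁cos(10x) + C₂sin(10x)).


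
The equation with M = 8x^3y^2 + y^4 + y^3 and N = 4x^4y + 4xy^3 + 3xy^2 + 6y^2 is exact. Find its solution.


Check exactness: ∂M/∂y = 16x^3y + 4y^3 + 3y^2 and ∂N/∂x = 16x^3y + 4y^3 + 3y^2; equal, so the equation is exact.
Integrate M with respect to x (treating y as constant): ∫M dx = 2x^4y^2 + xy^4 + xy^3 + h(y).
Differentiate w.r.t. y and set equal to N: the x-dependent terms already match, leaving h'(y) = 6y^2. Integrate: h(y) = 2y^3.
So F(x,y) = 2x^4y^2 + xy^4 + xy^3 + 2y^3.
General solution: 2x^4y^2 + xy^4 + xy^3 + 2y^3 = C.


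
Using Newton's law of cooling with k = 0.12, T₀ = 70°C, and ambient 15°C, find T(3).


Newton's law: dT/dt = -k(T - T_a) has solution T(t) = T_a + (T₀ - T_a)e^(-kt).
Plug in T_a = 15, T₀ = 70, k = 0.12, t = 3: T(3) = 15 + (55)e^(-0.36) ≈ 53.4°C.


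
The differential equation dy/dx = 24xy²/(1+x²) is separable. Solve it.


Separate: dy/y² = 24x/(1+x²) dx.
Integrate LHS: ∫ dy/y² = -1/y.
Integrate RHS via u = 1+x²: 12ln(1+x²) + C.
Result: -1/y = 12ln(1+x²) + C.


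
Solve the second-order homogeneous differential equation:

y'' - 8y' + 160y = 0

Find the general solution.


Characteristic equation: r² - 8r + 160 = 0.
Discriminant is negative; roots r = 4 ± 12i (complex conjugate pair).
General solution uses e^(α x)(C₁ cos(β x) + C₂ sin(β x)): y = e^(4x)(C₁cos(12x) + C₂sin(12x)).


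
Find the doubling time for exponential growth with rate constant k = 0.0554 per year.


Exponential growth: P(t) = P₀ e^(0.0554t). Set P(t)/P₀ = 2: e^(0.0554t) = 2.
Solve: t = ln(2)/0.0554 ≈ 12.51 years.


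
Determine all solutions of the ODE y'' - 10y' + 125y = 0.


Characteristic equation: r² - 10r + 125 = 0.
Discriminant is negative; roots r = 5 ± 10i (complex conjugate pair).
General solution uses e^(α x)(C₁ cos(β x) + C₂ sin(β x)): y = e^(5x)(C₁cos(10x) + C₂sin(10x)).


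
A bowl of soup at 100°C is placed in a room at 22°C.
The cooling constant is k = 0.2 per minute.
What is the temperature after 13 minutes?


Newton's law: dT/dt = -k(T - T_a) has solution T(t) = T_a + (T₀ - T_a)e^(-kt).
Plug in T_a = 22, T₀ = 100, k = 0.2, t = 13: T(13) = 22 + (78)e^(-2.60) ≈ 27.8°C.


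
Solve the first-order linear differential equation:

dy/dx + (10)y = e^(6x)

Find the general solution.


P(x) = 10 ⇒ μ = e^(10x).
(μ y)' = e^(16x) ⇒ μ y = e^(16x)/16 + C.
Divide by μ: y = (1/16)e^(6x) + Ce^(-10x).


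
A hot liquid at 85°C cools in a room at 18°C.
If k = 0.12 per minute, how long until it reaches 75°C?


From T(t) = T_a + (T₀ - T_a)e^(-kt), set T(t) = 75:
(75 - 18) / (85 - 18) = e^(-0.12t), so t = -ln(0.851)/0.12 ≈ 1.3 minutes.


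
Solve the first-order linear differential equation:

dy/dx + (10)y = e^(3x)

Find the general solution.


P(x) = 10 ⇒ μ = e^(10x).
(μ y)' = e^(13x) ⇒ μ y = e^(13x)/13 + C.
Divide by μ: y = (1/13)e^(3x) + Ce^(-10x).


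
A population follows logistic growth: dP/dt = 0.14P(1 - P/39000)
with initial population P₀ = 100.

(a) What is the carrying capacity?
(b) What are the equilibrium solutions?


Logistic ODE dP/dt = 0.14P(1 - P/39000) has equilibria where dP/dt = 0, i.e. P = 0 or P = 39000.
The coefficient (1 - P/K) = 0 when P = K, identifying K = 39000 as the carrying capacity.
(a) K = 39000; (b) equilibria P = 0 and P = 39000.


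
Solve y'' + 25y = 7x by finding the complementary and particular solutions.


Homogeneous: r² + 25 = 0 ⇒ r = ±5i, y_h = C₁cos(5x) + C₂sin(5x).
Polynomial forcing; try y_p = Ax + B. Then y_p'' + 25 y_p = 25(Ax + B) = 7x, so B = 0 and A = 7/25.
General solution: y = C₁cos(5x) + C₂sin(5x) + (7/25)x.
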